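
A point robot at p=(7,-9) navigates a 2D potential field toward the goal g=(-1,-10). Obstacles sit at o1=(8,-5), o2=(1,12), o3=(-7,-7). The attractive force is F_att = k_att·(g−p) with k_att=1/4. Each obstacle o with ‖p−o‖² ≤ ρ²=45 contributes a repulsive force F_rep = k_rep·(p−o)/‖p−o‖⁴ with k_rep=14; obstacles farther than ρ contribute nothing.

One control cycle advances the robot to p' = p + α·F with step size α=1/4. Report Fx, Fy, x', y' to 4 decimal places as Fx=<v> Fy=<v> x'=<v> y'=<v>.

F_att = 1/4·(g−p) = 1/4·(-8,-1) = (-2.0000,-0.2500)
o1: d²=17 ≤ ρ²=45; F_rep = 14·(-1,-4)/17² = (-0.0484,-0.1938)
o2: d²=477 > ρ²=45 → inactive
o3: d²=200 > ρ²=45 → inactive
F = F_att + ΣF_rep = (-2.0484,-0.4438)
p' = p + 1/4·F = (6.4879,-9.1109)

Fx=-2.0484 Fy=-0.4438 x'=6.4879 y'=-9.1109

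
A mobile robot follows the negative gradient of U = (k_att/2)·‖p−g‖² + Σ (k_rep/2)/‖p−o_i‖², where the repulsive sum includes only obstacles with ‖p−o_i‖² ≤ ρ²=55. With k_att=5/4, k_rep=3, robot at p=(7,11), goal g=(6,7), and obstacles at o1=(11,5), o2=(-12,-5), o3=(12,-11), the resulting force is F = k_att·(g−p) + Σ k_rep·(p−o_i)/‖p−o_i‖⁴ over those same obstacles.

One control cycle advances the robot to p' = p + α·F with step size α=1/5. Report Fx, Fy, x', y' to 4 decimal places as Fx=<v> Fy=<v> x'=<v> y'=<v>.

F_att = 5/4·(g−p) = 5/4·(-1,-4) = (-1.2500,-5.0000)
o1: d²=52 ≤ ρ²=55; F_rep = 3·(-4,6)/52² = (-0.0044,0.0067)
o2: d²=617 > ρ²=55 → inactive
o3: d²=509 > ρ²=55 → inactive
F = F_att + ΣF_rep = (-1.2544,-4.9933)
p' = p + 1/5·F = (6.7491,10.0013)

Fx=-1.2544 Fy=-4.9933 x'=6.7491 y'=10.0013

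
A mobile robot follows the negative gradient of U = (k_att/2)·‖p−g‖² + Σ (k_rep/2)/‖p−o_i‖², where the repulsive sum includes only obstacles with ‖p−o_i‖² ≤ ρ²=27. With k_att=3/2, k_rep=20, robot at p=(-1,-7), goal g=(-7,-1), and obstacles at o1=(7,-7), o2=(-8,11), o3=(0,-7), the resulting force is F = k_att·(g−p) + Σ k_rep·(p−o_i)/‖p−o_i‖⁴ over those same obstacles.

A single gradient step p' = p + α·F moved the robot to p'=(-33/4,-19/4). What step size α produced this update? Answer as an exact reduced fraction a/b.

α = 1/4

F_att = 3/2·(g−p) = 3/2·(-6,6) = (-9.0000,9.0000)
o1: d²=64 > ρ²=27 → inactive
o2: d²=373 > ρ²=27 → inactive
o3: d²=1 ≤ ρ²=27; F_rep = 20·(-1,0)/1² = (-20.0000,0.0000)
F = F_att + ΣF_rep = (-29.0000,9.0000)
Δp = p'−p = (-7.2500,2.2500); α = Δx/Fx = (-29/4) / (-29) = 1/4
check: Δy/Fy = (9/4) / (9) = 1/4 ✓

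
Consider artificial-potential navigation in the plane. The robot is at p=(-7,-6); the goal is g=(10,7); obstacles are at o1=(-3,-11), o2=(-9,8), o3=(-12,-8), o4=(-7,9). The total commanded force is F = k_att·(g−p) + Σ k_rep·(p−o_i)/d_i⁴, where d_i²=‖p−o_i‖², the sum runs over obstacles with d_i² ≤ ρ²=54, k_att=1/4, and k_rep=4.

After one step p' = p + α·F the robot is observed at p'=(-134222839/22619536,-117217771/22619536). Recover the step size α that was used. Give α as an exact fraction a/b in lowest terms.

α = 1/4

F_att = 1/4·(g−p) = 1/4·(17,13) = (4.2500,3.2500)
o1: d²=41 ≤ ρ²=54; F_rep = 4·(-4,5)/41² = (-0.0095,0.0119)
o2: d²=200 > ρ²=54 → inactive
o3: d²=29 ≤ ρ²=54; F_rep = 4·(5,2)/29² = (0.0238,0.0095)
o4: d²=225 > ρ²=54 → inactive
F = F_att + ΣF_rep = (4.2643,3.2714)
Δp = p'−p = (1.0661,0.8179); α = Δx/Fx = (24113913/22619536) / (24113913/5654884) = 1/4
check: Δy/Fy = (18499445/22619536) / (18499445/5654884) = 1/4 ✓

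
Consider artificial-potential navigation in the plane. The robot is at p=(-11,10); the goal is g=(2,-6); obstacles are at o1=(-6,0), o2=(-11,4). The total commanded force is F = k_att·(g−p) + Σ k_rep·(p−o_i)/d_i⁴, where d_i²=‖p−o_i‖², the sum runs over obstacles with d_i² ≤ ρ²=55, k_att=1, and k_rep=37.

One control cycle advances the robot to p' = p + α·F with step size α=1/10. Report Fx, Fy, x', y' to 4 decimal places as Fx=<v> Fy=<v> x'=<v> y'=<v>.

F_att = 1·(g−p) = 1·(13,-16) = (13.0000,-16.0000)
o1: d²=125 > ρ²=55 → inactive
o2: d²=36 ≤ ρ²=55; F_rep = 37·(0,6)/36² = (0.0000,0.1713)
F = F_att + ΣF_rep = (13.0000,-15.8287)
p' = p + 1/10·F = (-9.7000,8.4171)

Fx=13.0000 Fy=-15.8287 x'=-9.7000 y'=8.4171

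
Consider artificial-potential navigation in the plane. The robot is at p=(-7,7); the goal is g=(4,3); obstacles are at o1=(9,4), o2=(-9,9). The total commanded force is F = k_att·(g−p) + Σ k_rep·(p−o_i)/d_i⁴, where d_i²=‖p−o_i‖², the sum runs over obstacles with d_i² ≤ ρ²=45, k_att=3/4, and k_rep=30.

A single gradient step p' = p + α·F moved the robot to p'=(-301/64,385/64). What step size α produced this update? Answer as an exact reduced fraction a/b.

F_att = 3/4·(g−p) = 3/4·(11,-4) = (8.2500,-3.0000)
o1: d²=265 > ρ²=45 → inactive
o2: d²=8 ≤ ρ²=45; F_rep = 30·(2,-2)/8² = (0.9375,-0.9375)
F = F_att + ΣF_rep = (9.1875,-3.9375)
Δp = p'−p = (2.2969,-0.9844); α = Δx/Fx = (147/64) / (147/16) = 1/4
check: Δy/Fy = (-63/64) / (-63/16) = 1/4 ✓

α = 1/4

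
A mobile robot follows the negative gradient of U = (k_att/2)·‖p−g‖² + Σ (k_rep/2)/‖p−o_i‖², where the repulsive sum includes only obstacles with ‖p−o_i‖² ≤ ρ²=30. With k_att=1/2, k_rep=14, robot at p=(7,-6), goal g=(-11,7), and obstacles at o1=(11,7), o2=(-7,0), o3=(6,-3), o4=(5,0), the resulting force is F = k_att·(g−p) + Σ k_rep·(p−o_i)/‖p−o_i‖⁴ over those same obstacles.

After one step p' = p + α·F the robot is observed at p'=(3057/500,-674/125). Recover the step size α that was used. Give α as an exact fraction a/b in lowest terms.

α = 1/10

F_att = 1/2·(g−p) = 1/2·(-18,13) = (-9.0000,6.5000)
o1: d²=185 > ρ²=30 → inactive
o2: d²=232 > ρ²=30 → inactive
o3: d²=10 ≤ ρ²=30; F_rep = 14·(1,-3)/10² = (0.1400,-0.4200)
o4: d²=40 > ρ²=30 → inactive
F = F_att + ΣF_rep = (-8.8600,6.0800)
Δp = p'−p = (-0.8860,0.6080); α = Δx/Fx = (-443/500) / (-443/50) = 1/10
check: Δy/Fy = (76/125) / (152/25) = 1/10 ✓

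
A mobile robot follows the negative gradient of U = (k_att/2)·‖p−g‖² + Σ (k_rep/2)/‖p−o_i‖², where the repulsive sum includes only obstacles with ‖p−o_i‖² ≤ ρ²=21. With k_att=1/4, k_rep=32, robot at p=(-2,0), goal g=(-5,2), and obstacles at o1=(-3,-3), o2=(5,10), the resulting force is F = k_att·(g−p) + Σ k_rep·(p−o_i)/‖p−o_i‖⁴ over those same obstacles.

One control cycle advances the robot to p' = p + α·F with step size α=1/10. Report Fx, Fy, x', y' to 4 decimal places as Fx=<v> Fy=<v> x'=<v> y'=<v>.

F_att = 1/4·(g−p) = 1/4·(-3,2) = (-0.7500,0.5000)
o1: d²=10 ≤ ρ²=21; F_rep = 32·(1,3)/10² = (0.3200,0.9600)
o2: d²=149 > ρ²=21 → inactive
F = F_att + ΣF_rep = (-0.4300,1.4600)
p' = p + 1/10·F = (-2.0430,0.1460)

Fx=-0.4300 Fy=1.4600 x'=-2.0430 y'=0.1460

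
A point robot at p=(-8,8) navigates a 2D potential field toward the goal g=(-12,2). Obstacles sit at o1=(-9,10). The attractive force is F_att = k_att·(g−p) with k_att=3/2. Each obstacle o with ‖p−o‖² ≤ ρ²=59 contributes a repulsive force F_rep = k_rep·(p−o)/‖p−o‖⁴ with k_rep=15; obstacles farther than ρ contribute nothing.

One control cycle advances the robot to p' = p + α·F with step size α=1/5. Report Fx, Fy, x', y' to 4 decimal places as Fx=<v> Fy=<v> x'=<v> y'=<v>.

F_att = 3/2·(g−p) = 3/2·(-4,-6) = (-6.0000,-9.0000)
o1: d²=5 ≤ ρ²=59; F_rep = 15·(1,-2)/5² = (0.6000,-1.2000)
F = F_att + ΣF_rep = (-5.4000,-10.2000)
p' = p + 1/5·F = (-9.0800,5.9600)

Fx=-5.4000 Fy=-10.2000 x'=-9.0800 y'=5.9600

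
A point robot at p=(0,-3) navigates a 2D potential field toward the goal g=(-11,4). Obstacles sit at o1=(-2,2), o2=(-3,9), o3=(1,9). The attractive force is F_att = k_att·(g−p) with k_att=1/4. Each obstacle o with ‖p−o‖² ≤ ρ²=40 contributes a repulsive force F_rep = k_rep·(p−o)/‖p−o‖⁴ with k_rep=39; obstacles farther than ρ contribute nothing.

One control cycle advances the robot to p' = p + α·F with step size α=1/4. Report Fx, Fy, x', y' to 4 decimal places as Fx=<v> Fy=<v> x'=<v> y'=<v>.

F_att = 1/4·(g−p) = 1/4·(-11,7) = (-2.7500,1.7500)
o1: d²=29 ≤ ρ²=40; F_rep = 39·(2,-5)/29² = (0.0927,-0.2319)
o2: d²=153 > ρ²=40 → inactive
o3: d²=145 > ρ²=40 → inactive
F = F_att + ΣF_rep = (-2.6573,1.5181)
p' = p + 1/4·F = (-0.6643,-2.6205)

Fx=-2.6573 Fy=1.5181 x'=-0.6643 y'=-2.6205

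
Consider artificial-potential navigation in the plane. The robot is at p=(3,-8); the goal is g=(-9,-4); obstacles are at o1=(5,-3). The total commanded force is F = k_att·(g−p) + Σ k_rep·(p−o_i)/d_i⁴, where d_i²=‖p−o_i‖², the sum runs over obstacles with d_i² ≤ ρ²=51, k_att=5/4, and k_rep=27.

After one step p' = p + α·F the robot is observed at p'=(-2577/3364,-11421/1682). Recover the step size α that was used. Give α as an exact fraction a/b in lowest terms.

α = 1/4

F_att = 5/4·(g−p) = 5/4·(-12,4) = (-15.0000,5.0000)
o1: d²=29 ≤ ρ²=51; F_rep = 27·(-2,-5)/29² = (-0.0642,-0.1605)
F = F_att + ΣF_rep = (-15.0642,4.8395)
Δp = p'−p = (-3.7661,1.2099); α = Δx/Fx = (-12669/3364) / (-12669/841) = 1/4
check: Δy/Fy = (2035/1682) / (4070/841) = 1/4 ✓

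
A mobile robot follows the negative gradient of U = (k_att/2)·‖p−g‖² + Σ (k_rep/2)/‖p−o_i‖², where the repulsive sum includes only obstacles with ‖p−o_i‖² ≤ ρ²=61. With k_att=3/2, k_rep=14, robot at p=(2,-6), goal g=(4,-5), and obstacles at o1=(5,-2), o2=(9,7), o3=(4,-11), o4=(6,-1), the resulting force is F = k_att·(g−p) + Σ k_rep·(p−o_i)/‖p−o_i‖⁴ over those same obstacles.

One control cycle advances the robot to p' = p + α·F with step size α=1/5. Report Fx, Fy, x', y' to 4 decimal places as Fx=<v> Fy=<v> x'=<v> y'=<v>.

F_att = 3/2·(g−p) = 3/2·(2,1) = (3.0000,1.5000)
o1: d²=25 ≤ ρ²=61; F_rep = 14·(-3,-4)/25² = (-0.0672,-0.0896)
o2: d²=218 > ρ²=61 → inactive
o3: d²=29 ≤ ρ²=61; F_rep = 14·(-2,5)/29² = (-0.0333,0.0832)
o4: d²=41 ≤ ρ²=61; F_rep = 14·(-4,-5)/41² = (-0.0333,-0.0416)
F = F_att + ΣF_rep = (2.8662,1.4520)
p' = p + 1/5·F = (2.5732,-5.7096)

Fx=2.8662 Fy=1.4520 x'=2.5732 y'=-5.7096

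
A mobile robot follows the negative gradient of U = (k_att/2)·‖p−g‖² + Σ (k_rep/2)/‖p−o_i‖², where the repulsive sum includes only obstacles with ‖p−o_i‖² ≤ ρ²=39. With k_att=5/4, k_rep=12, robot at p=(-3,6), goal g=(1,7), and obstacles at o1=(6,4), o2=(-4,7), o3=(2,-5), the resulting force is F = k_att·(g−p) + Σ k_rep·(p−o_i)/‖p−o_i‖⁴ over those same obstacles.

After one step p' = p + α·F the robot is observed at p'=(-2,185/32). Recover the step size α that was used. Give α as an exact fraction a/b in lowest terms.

F_att = 5/4·(g−p) = 5/4·(4,1) = (5.0000,1.2500)
o1: d²=85 > ρ²=39 → inactive
o2: d²=2 ≤ ρ²=39; F_rep = 12·(1,-1)/2² = (3.0000,-3.0000)
o3: d²=146 > ρ²=39 → inactive
F = F_att + ΣF_rep = (8.0000,-1.7500)
Δp = p'−p = (1.0000,-0.2188); α = Δx/Fx = (1) / (8) = 1/8
check: Δy/Fy = (-7/32) / (-7/4) = 1/8 ✓

α = 1/8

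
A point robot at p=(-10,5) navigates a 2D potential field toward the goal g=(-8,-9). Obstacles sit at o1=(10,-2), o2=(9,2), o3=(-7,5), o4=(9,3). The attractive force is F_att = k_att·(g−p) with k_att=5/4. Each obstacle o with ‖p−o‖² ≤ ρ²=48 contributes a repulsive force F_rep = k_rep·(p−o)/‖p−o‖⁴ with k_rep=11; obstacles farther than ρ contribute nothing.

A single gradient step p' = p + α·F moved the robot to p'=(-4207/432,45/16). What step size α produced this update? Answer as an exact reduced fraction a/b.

F_att = 5/4·(g−p) = 5/4·(2,-14) = (2.5000,-17.5000)
o1: d²=449 > ρ²=48 → inactive
o2: d²=370 > ρ²=48 → inactive
o3: d²=9 ≤ ρ²=48; F_rep = 11·(-3,0)/9² = (-0.4074,0.0000)
o4: d²=365 > ρ²=48 → inactive
F = F_att + ΣF_rep = (2.0926,-17.5000)
Δp = p'−p = (0.2616,-2.1875); α = Δx/Fx = (113/432) / (113/54) = 1/8
check: Δy/Fy = (-35/16) / (-35/2) = 1/8 ✓

α = 1/8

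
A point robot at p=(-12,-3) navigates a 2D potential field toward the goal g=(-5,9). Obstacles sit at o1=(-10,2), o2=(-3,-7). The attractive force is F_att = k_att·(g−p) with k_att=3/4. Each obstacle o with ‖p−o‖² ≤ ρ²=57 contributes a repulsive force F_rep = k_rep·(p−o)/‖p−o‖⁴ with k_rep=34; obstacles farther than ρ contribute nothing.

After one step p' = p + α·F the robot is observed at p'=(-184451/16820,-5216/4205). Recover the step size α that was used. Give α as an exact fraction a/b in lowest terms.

F_att = 3/4·(g−p) = 3/4·(7,12) = (5.2500,9.0000)
o1: d²=29 ≤ ρ²=57; F_rep = 34·(-2,-5)/29² = (-0.0809,-0.2021)
o2: d²=97 > ρ²=57 → inactive
F = F_att + ΣF_rep = (5.1691,8.7979)
Δp = p'−p = (1.0338,1.7596); α = Δx/Fx = (17389/16820) / (17389/3364) = 1/5
check: Δy/Fy = (7399/4205) / (7399/841) = 1/5 ✓

α = 1/5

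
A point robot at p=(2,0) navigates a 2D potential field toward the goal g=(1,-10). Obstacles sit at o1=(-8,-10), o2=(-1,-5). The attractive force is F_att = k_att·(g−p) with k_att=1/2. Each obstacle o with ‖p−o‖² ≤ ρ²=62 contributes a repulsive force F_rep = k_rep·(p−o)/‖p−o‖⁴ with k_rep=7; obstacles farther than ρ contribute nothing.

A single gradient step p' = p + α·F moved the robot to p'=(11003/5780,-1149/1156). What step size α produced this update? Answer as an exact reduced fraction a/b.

α = 1/5

F_att = 1/2·(g−p) = 1/2·(-1,-10) = (-0.5000,-5.0000)
o1: d²=200 > ρ²=62 → inactive
o2: d²=34 ≤ ρ²=62; F_rep = 7·(3,5)/34² = (0.0182,0.0303)
F = F_att + ΣF_rep = (-0.4818,-4.9697)
Δp = p'−p = (-0.0964,-0.9939); α = Δx/Fx = (-557/5780) / (-557/1156) = 1/5
check: Δy/Fy = (-1149/1156) / (-5745/1156) = 1/5 ✓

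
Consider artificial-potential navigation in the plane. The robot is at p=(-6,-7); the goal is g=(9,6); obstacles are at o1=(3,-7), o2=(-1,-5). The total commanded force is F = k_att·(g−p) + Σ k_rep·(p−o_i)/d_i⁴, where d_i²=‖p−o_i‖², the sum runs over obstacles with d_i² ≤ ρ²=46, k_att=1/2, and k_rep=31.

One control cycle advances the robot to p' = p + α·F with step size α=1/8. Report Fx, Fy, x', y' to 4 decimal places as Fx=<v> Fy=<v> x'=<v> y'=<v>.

Fx=7.3157 Fy=6.4263 x'=-5.0855 y'=-6.1967

F_att = 1/2·(g−p) = 1/2·(15,13) = (7.5000,6.5000)
o1: d²=81 > ρ²=46 → inactive
o2: d²=29 ≤ ρ²=46; F_rep = 31·(-5,-2)/29² = (-0.1843,-0.0737)
F = F_att + ΣF_rep = (7.3157,6.4263)
p' = p + 1/8·F = (-5.0855,-6.1967)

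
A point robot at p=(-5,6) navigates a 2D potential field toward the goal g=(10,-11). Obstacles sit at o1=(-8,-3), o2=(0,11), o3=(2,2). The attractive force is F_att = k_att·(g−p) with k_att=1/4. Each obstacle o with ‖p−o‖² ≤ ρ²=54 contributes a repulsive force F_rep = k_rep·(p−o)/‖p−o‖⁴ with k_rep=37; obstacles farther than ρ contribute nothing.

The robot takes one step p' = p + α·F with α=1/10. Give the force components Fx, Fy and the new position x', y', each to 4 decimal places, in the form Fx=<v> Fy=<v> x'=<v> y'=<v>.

F_att = 1/4·(g−p) = 1/4·(15,-17) = (3.7500,-4.2500)
o1: d²=90 > ρ²=54 → inactive
o2: d²=50 ≤ ρ²=54; F_rep = 37·(-5,-5)/50² = (-0.0740,-0.0740)
o3: d²=65 > ρ²=54 → inactive
F = F_att + ΣF_rep = (3.6760,-4.3240)
p' = p + 1/10·F = (-4.6324,5.5676)

Fx=3.6760 Fy=-4.3240 x'=-4.6324 y'=5.5676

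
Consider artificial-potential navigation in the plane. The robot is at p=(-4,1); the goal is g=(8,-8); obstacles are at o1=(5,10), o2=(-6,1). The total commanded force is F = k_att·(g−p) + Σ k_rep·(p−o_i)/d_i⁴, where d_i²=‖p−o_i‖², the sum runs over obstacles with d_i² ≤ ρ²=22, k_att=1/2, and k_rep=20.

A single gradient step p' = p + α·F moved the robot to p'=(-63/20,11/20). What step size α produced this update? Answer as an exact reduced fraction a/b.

F_att = 1/2·(g−p) = 1/2·(12,-9) = (6.0000,-4.5000)
o1: d²=162 > ρ²=22 → inactive
o2: d²=4 ≤ ρ²=22; F_rep = 20·(2,0)/4² = (2.5000,0.0000)
F = F_att + ΣF_rep = (8.5000,-4.5000)
Δp = p'−p = (0.8500,-0.4500); α = Δx/Fx = (17/20) / (17/2) = 1/10
check: Δy/Fy = (-9/20) / (-9/2) = 1/10 ✓

α = 1/10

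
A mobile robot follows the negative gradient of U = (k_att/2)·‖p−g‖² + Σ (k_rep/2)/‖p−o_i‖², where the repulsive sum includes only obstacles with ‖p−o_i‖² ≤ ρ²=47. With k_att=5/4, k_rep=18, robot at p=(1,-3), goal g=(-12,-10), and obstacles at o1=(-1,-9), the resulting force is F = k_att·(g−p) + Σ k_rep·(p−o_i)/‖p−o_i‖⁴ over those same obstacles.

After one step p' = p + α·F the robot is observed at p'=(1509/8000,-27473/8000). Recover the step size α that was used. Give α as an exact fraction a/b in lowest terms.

α = 1/20

F_att = 5/4·(g−p) = 5/4·(-13,-7) = (-16.2500,-8.7500)
o1: d²=40 ≤ ρ²=47; F_rep = 18·(2,6)/40² = (0.0225,0.0675)
F = F_att + ΣF_rep = (-16.2275,-8.6825)
Δp = p'−p = (-0.8114,-0.4341); α = Δx/Fx = (-6491/8000) / (-6491/400) = 1/20
check: Δy/Fy = (-3473/8000) / (-3473/400) = 1/20 ✓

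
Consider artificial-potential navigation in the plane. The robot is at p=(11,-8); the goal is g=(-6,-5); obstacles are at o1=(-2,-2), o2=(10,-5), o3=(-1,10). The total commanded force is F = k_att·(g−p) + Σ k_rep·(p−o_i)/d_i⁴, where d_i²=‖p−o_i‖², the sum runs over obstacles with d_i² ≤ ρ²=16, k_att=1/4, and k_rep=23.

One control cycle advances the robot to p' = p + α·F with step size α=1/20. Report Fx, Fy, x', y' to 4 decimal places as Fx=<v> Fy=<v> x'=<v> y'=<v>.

F_att = 1/4·(g−p) = 1/4·(-17,3) = (-4.2500,0.7500)
o1: d²=205 > ρ²=16 → inactive
o2: d²=10 ≤ ρ²=16; F_rep = 23·(1,-3)/10² = (0.2300,-0.6900)
o3: d²=468 > ρ²=16 → inactive
F = F_att + ΣF_rep = (-4.0200,0.0600)
p' = p + 1/20·F = (10.7990,-7.9970)

Fx=-4.0200 Fy=0.0600 x'=10.7990 y'=-7.9970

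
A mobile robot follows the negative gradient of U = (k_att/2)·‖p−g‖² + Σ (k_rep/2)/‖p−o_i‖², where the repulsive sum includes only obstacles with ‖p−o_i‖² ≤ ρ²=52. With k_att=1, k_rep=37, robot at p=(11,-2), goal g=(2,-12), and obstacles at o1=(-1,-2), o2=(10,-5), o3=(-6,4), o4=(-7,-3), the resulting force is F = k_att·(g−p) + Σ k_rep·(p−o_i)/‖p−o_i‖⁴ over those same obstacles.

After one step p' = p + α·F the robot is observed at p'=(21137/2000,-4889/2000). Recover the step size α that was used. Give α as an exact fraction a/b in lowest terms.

α = 1/20

F_att = 1·(g−p) = 1·(-9,-10) = (-9.0000,-10.0000)
o1: d²=144 > ρ²=52 → inactive
o2: d²=10 ≤ ρ²=52; F_rep = 37·(1,3)/10² = (0.3700,1.1100)
o3: d²=325 > ρ²=52 → inactive
o4: d²=325 > ρ²=52 → inactive
F = F_att + ΣF_rep = (-8.6300,-8.8900)
Δp = p'−p = (-0.4315,-0.4445); α = Δx/Fx = (-863/2000) / (-863/100) = 1/20
check: Δy/Fy = (-889/2000) / (-889/100) = 1/20 ✓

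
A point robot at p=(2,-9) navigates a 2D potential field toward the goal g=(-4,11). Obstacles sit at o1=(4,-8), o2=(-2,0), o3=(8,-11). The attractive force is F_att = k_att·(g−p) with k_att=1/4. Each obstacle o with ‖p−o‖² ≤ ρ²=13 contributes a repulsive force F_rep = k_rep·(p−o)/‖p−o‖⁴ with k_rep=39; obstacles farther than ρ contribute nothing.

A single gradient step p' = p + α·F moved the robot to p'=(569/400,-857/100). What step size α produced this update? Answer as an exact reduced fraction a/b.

F_att = 1/4·(g−p) = 1/4·(-6,20) = (-1.5000,5.0000)
o1: d²=5 ≤ ρ²=13; F_rep = 39·(-2,-1)/5² = (-3.1200,-1.5600)
o2: d²=97 > ρ²=13 → inactive
o3: d²=40 > ρ²=13 → inactive
F = F_att + ΣF_rep = (-4.6200,3.4400)
Δp = p'−p = (-0.5775,0.4300); α = Δx/Fx = (-231/400) / (-231/50) = 1/8
check: Δy/Fy = (43/100) / (86/25) = 1/8 ✓

α = 1/8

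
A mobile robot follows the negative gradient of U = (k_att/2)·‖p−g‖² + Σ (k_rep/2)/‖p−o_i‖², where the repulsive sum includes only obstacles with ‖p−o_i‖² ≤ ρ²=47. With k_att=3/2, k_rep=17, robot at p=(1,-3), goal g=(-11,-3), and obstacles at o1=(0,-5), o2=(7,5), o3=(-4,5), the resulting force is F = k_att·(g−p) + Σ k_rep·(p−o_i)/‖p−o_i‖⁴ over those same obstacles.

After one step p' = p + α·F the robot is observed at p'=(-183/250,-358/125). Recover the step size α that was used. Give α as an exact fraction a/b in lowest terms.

F_att = 3/2·(g−p) = 3/2·(-12,0) = (-18.0000,0.0000)
o1: d²=5 ≤ ρ²=47; F_rep = 17·(1,2)/5² = (0.6800,1.3600)
o2: d²=100 > ρ²=47 → inactive
o3: d²=89 > ρ²=47 → inactive
F = F_att + ΣF_rep = (-17.3200,1.3600)
Δp = p'−p = (-1.7320,0.1360); α = Δx/Fx = (-433/250) / (-433/25) = 1/10
check: Δy/Fy = (17/125) / (34/25) = 1/10 ✓

α = 1/10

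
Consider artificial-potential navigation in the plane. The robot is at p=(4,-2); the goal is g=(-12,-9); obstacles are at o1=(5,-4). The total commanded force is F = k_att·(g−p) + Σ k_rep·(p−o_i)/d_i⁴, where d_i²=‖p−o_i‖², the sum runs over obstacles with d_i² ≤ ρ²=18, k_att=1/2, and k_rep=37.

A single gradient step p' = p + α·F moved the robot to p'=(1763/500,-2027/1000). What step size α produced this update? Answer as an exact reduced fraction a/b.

α = 1/20

F_att = 1/2·(g−p) = 1/2·(-16,-7) = (-8.0000,-3.5000)
o1: d²=5 ≤ ρ²=18; F_rep = 37·(-1,2)/5² = (-1.4800,2.9600)
F = F_att + ΣF_rep = (-9.4800,-0.5400)
Δp = p'−p = (-0.4740,-0.0270); α = Δx/Fx = (-237/500) / (-237/25) = 1/20
check: Δy/Fy = (-27/1000) / (-27/50) = 1/20 ✓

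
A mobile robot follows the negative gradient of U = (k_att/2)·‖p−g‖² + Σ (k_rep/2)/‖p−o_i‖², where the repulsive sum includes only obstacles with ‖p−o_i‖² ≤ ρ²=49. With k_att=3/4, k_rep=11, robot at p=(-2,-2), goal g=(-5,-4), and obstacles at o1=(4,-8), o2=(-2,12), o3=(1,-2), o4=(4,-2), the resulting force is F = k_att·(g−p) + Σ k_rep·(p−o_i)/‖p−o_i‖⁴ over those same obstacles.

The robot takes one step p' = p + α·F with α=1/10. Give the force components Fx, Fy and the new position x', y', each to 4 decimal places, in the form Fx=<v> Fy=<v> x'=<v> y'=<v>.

F_att = 3/4·(g−p) = 3/4·(-3,-2) = (-2.2500,-1.5000)
o1: d²=72 > ρ²=49 → inactive
o2: d²=196 > ρ²=49 → inactive
o3: d²=9 ≤ ρ²=49; F_rep = 11·(-3,0)/9² = (-0.4074,0.0000)
o4: d²=36 ≤ ρ²=49; F_rep = 11·(-6,0)/36² = (-0.0509,0.0000)
F = F_att + ΣF_rep = (-2.7083,-1.5000)
p' = p + 1/10·F = (-2.2708,-2.1500)

Fx=-2.7083 Fy=-1.5000 x'=-2.2708 y'=-2.1500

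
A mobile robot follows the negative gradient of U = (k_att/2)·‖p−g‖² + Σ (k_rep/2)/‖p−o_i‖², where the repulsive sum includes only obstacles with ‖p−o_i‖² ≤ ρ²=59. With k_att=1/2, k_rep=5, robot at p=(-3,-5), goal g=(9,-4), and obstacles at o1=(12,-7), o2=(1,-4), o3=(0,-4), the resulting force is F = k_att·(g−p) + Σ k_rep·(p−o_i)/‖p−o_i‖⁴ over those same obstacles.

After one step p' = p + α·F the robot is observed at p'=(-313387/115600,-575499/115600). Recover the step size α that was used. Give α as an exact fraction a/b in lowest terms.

α = 1/20

F_att = 1/2·(g−p) = 1/2·(12,1) = (6.0000,0.5000)
o1: d²=229 > ρ²=59 → inactive
o2: d²=17 ≤ ρ²=59; F_rep = 5·(-4,-1)/17² = (-0.0692,-0.0173)
o3: d²=10 ≤ ρ²=59; F_rep = 5·(-3,-1)/10² = (-0.1500,-0.0500)
F = F_att + ΣF_rep = (5.7808,0.4327)
Δp = p'−p = (0.2890,0.0216); α = Δx/Fx = (33413/115600) / (33413/5780) = 1/20
check: Δy/Fy = (2501/115600) / (2501/5780) = 1/20 ✓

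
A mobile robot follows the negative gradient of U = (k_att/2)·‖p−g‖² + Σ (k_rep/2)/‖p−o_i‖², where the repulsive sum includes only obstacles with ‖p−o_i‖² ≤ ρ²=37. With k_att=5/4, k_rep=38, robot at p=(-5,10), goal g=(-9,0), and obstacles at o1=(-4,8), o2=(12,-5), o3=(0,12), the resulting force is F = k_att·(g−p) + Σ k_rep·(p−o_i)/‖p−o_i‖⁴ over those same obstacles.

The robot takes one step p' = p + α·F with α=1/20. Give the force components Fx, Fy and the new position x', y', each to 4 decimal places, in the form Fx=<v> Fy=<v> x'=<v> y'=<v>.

F_att = 5/4·(g−p) = 5/4·(-4,-10) = (-5.0000,-12.5000)
o1: d²=5 ≤ ρ²=37; F_rep = 38·(-1,2)/5² = (-1.5200,3.0400)
o2: d²=514 > ρ²=37 → inactive
o3: d²=29 ≤ ρ²=37; F_rep = 38·(-5,-2)/29² = (-0.2259,-0.0904)
F = F_att + ΣF_rep = (-6.7459,-9.5504)
p' = p + 1/20·F = (-5.3373,9.5225)

Fx=-6.7459 Fy=-9.5504 x'=-5.3373 y'=9.5225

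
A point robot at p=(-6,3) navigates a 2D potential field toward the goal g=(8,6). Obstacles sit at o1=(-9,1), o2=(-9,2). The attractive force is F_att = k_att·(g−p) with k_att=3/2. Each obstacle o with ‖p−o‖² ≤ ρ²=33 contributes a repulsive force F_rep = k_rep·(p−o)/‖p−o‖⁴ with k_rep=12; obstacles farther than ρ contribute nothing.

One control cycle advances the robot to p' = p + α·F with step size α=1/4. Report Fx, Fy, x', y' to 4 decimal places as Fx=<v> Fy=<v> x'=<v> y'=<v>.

Fx=21.5730 Fy=4.7620 x'=-0.6067 y'=4.1905

F_att = 3/2·(g−p) = 3/2·(14,3) = (21.0000,4.5000)
o1: d²=13 ≤ ρ²=33; F_rep = 12·(3,2)/13² = (0.2130,0.1420)
o2: d²=10 ≤ ρ²=33; F_rep = 12·(3,1)/10² = (0.3600,0.1200)
F = F_att + ΣF_rep = (21.5730,4.7620)
p' = p + 1/4·F = (-0.6067,4.1905)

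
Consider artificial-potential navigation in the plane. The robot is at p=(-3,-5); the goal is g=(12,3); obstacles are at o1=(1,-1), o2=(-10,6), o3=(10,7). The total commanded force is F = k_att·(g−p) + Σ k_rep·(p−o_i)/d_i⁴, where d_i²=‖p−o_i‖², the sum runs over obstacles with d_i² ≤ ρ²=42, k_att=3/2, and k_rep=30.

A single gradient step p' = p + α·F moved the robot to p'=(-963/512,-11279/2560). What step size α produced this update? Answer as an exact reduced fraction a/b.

F_att = 3/2·(g−p) = 3/2·(15,8) = (22.5000,12.0000)
o1: d²=32 ≤ ρ²=42; F_rep = 30·(-4,-4)/32² = (-0.1172,-0.1172)
o2: d²=170 > ρ²=42 → inactive
o3: d²=313 > ρ²=42 → inactive
F = F_att + ΣF_rep = (22.3828,11.8828)
Δp = p'−p = (1.1191,0.5941); α = Δx/Fx = (573/512) / (2865/128) = 1/20
check: Δy/Fy = (1521/2560) / (1521/128) = 1/20 ✓

α = 1/20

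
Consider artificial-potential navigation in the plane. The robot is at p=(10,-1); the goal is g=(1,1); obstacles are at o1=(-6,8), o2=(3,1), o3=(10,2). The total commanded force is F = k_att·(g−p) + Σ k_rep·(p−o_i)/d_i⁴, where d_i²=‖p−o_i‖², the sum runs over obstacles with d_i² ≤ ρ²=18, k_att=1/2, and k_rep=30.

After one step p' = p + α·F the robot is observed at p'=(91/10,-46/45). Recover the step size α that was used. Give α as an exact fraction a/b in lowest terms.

α = 1/5

F_att = 1/2·(g−p) = 1/2·(-9,2) = (-4.5000,1.0000)
o1: d²=337 > ρ²=18 → inactive
o2: d²=53 > ρ²=18 → inactive
o3: d²=9 ≤ ρ²=18; F_rep = 30·(0,-3)/9² = (0.0000,-1.1111)
F = F_att + ΣF_rep = (-4.5000,-0.1111)
Δp = p'−p = (-0.9000,-0.0222); α = Δx/Fx = (-9/10) / (-9/2) = 1/5
check: Δy/Fy = (-1/45) / (-1/9) = 1/5 ✓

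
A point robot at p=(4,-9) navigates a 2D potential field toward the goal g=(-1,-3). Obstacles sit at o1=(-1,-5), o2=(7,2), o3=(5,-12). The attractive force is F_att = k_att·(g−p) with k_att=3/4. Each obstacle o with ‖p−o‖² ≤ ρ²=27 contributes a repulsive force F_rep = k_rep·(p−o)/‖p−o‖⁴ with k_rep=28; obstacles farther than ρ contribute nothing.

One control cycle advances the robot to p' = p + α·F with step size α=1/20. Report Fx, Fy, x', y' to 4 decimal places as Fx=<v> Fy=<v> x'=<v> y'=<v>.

F_att = 3/4·(g−p) = 3/4·(-5,6) = (-3.7500,4.5000)
o1: d²=41 > ρ²=27 → inactive
o2: d²=130 > ρ²=27 → inactive
o3: d²=10 ≤ ρ²=27; F_rep = 28·(-1,3)/10² = (-0.2800,0.8400)
F = F_att + ΣF_rep = (-4.0300,5.3400)
p' = p + 1/20·F = (3.7985,-8.7330)

Fx=-4.0300 Fy=5.3400 x'=3.7985 y'=-8.7330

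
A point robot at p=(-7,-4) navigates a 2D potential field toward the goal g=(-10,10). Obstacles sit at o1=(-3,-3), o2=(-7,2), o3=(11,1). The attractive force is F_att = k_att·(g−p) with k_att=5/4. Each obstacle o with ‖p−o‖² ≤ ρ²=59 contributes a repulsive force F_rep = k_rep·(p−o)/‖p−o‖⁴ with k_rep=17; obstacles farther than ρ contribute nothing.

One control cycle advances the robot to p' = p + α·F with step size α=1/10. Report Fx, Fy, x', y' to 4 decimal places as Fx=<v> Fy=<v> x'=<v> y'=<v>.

Fx=-3.9853 Fy=17.3625 x'=-7.3985 y'=-2.2638

F_att = 5/4·(g−p) = 5/4·(-3,14) = (-3.7500,17.5000)
o1: d²=17 ≤ ρ²=59; F_rep = 17·(-4,-1)/17² = (-0.2353,-0.0588)
o2: d²=36 ≤ ρ²=59; F_rep = 17·(0,-6)/36² = (0.0000,-0.0787)
o3: d²=349 > ρ²=59 → inactive
F = F_att + ΣF_rep = (-3.9853,17.3625)
p' = p + 1/10·F = (-7.3985,-2.2638)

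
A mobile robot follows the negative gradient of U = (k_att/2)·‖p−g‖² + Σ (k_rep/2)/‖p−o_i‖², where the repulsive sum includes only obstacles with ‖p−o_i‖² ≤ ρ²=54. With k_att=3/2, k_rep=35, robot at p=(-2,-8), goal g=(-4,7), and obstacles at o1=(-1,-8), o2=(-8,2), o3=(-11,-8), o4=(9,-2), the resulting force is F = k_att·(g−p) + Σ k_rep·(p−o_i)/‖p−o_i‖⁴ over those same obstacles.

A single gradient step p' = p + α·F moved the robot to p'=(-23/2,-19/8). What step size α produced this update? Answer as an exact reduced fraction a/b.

α = 1/4

F_att = 3/2·(g−p) = 3/2·(-2,15) = (-3.0000,22.5000)
o1: d²=1 ≤ ρ²=54; F_rep = 35·(-1,0)/1² = (-35.0000,0.0000)
o2: d²=136 > ρ²=54 → inactive
o3: d²=81 > ρ²=54 → inactive
o4: d²=157 > ρ²=54 → inactive
F = F_att + ΣF_rep = (-38.0000,22.5000)
Δp = p'−p = (-9.5000,5.6250); α = Δx/Fx = (-19/2) / (-38) = 1/4
check: Δy/Fy = (45/8) / (45/2) = 1/4 ✓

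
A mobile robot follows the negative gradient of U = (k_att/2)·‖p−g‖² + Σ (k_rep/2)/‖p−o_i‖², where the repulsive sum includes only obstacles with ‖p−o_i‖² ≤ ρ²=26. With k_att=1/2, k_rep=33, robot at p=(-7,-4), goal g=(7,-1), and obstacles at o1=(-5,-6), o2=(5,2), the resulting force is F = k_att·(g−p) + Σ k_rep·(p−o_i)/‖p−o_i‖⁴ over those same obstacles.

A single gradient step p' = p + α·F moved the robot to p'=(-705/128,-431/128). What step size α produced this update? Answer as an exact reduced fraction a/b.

α = 1/4

F_att = 1/2·(g−p) = 1/2·(14,3) = (7.0000,1.5000)
o1: d²=8 ≤ ρ²=26; F_rep = 33·(-2,2)/8² = (-1.0312,1.0312)
o2: d²=180 > ρ²=26 → inactive
F = F_att + ΣF_rep = (5.9688,2.5312)
Δp = p'−p = (1.4922,0.6328); α = Δx/Fx = (191/128) / (191/32) = 1/4
check: Δy/Fy = (81/128) / (81/32) = 1/4 ✓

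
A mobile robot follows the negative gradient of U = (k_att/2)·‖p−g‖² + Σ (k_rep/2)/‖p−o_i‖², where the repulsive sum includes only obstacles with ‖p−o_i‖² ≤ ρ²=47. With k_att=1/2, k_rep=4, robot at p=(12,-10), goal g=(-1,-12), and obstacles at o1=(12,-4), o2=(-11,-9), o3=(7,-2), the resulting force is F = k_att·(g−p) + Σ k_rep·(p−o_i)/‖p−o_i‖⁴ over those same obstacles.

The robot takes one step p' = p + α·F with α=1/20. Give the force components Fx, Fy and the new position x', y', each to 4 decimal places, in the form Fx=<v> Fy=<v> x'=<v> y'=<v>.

F_att = 1/2·(g−p) = 1/2·(-13,-2) = (-6.5000,-1.0000)
o1: d²=36 ≤ ρ²=47; F_rep = 4·(0,-6)/36² = (0.0000,-0.0185)
o2: d²=530 > ρ²=47 → inactive
o3: d²=89 > ρ²=47 → inactive
F = F_att + ΣF_rep = (-6.5000,-1.0185)
p' = p + 1/20·F = (11.6750,-10.0509)

Fx=-6.5000 Fy=-1.0185 x'=11.6750 y'=-10.0509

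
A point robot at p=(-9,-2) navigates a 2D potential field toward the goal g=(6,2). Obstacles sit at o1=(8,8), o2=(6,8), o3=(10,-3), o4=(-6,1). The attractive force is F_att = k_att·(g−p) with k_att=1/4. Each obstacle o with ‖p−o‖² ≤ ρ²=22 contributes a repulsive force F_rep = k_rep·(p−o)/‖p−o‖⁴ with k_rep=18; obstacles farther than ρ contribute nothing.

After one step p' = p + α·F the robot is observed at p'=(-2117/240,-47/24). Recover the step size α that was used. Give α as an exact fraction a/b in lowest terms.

α = 1/20

F_att = 1/4·(g−p) = 1/4·(15,4) = (3.7500,1.0000)
o1: d²=389 > ρ²=22 → inactive
o2: d²=325 > ρ²=22 → inactive
o3: d²=362 > ρ²=22 → inactive
o4: d²=18 ≤ ρ²=22; F_rep = 18·(-3,-3)/18² = (-0.1667,-0.1667)
F = F_att + ΣF_rep = (3.5833,0.8333)
Δp = p'−p = (0.1792,0.0417); α = Δx/Fx = (43/240) / (43/12) = 1/20
check: Δy/Fy = (1/24) / (5/6) = 1/20 ✓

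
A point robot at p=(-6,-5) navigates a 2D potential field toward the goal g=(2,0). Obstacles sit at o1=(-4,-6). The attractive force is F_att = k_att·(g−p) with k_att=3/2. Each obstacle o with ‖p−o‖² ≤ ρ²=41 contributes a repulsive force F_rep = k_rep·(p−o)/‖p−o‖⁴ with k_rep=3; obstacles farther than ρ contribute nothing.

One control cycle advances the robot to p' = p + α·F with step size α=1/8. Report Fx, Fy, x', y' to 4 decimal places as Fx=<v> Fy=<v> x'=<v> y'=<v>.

F_att = 3/2·(g−p) = 3/2·(8,5) = (12.0000,7.5000)
o1: d²=5 ≤ ρ²=41; F_rep = 3·(-2,1)/5² = (-0.2400,0.1200)
F = F_att + ΣF_rep = (11.7600,7.6200)
p' = p + 1/8·F = (-4.5300,-4.0475)

Fx=11.7600 Fy=7.6200 x'=-4.5300 y'=-4.0475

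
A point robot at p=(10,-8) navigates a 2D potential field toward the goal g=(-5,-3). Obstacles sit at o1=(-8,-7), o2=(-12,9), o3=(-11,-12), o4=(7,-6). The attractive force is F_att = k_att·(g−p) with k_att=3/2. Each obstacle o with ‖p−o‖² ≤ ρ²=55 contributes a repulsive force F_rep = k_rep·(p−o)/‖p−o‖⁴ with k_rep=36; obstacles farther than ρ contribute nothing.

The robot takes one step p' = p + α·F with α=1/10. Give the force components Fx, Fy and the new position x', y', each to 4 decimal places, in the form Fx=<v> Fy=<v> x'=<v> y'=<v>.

Fx=-21.8609 Fy=7.0740 x'=7.8139 y'=-7.2926

F_att = 3/2·(g−p) = 3/2·(-15,5) = (-22.5000,7.5000)
o1: d²=325 > ρ²=55 → inactive
o2: d²=773 > ρ²=55 → inactive
o3: d²=457 > ρ²=55 → inactive
o4: d²=13 ≤ ρ²=55; F_rep = 36·(3,-2)/13² = (0.6391,-0.4260)
F = F_att + ΣF_rep = (-21.8609,7.0740)
p' = p + 1/10·F = (7.8139,-7.2926)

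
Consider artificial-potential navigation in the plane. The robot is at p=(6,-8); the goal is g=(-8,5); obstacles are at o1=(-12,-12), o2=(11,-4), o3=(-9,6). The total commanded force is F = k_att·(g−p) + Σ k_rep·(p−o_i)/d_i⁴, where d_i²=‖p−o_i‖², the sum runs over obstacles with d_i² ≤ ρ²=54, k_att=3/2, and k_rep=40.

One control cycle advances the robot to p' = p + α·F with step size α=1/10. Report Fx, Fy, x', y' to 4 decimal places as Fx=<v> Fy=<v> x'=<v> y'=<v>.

Fx=-21.1190 Fy=19.4048 x'=3.8881 y'=-6.0595

F_att = 3/2·(g−p) = 3/2·(-14,13) = (-21.0000,19.5000)
o1: d²=340 > ρ²=54 → inactive
o2: d²=41 ≤ ρ²=54; F_rep = 40·(-5,-4)/41² = (-0.1190,-0.0952)
o3: d²=421 > ρ²=54 → inactive
F = F_att + ΣF_rep = (-21.1190,19.4048)
p' = p + 1/10·F = (3.8881,-6.0595)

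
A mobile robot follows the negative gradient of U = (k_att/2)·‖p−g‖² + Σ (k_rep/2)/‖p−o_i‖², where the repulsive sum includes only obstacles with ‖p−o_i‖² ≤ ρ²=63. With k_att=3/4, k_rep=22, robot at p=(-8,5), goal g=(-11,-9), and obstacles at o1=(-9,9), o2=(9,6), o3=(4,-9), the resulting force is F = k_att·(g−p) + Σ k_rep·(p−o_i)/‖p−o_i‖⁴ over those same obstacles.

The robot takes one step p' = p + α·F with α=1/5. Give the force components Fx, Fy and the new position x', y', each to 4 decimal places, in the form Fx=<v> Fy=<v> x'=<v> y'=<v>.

F_att = 3/4·(g−p) = 3/4·(-3,-14) = (-2.2500,-10.5000)
o1: d²=17 ≤ ρ²=63; F_rep = 22·(1,-4)/17² = (0.0761,-0.3045)
o2: d²=290 > ρ²=63 → inactive
o3: d²=340 > ρ²=63 → inactive
F = F_att + ΣF_rep = (-2.1739,-10.8045)
p' = p + 1/5·F = (-8.4348,2.8391)

Fx=-2.1739 Fy=-10.8045 x'=-8.4348 y'=2.8391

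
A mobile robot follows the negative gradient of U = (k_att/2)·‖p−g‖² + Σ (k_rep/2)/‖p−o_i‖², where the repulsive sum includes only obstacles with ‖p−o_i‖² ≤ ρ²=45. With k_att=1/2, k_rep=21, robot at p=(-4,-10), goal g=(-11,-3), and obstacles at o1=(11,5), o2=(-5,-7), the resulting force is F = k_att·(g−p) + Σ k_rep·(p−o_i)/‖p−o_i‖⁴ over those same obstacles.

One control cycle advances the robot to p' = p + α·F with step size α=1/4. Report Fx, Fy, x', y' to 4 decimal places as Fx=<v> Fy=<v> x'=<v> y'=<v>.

F_att = 1/2·(g−p) = 1/2·(-7,7) = (-3.5000,3.5000)
o1: d²=450 > ρ²=45 → inactive
o2: d²=10 ≤ ρ²=45; F_rep = 21·(1,-3)/10² = (0.2100,-0.6300)
F = F_att + ΣF_rep = (-3.2900,2.8700)
p' = p + 1/4·F = (-4.8225,-9.2825)

Fx=-3.2900 Fy=2.8700 x'=-4.8225 y'=-9.2825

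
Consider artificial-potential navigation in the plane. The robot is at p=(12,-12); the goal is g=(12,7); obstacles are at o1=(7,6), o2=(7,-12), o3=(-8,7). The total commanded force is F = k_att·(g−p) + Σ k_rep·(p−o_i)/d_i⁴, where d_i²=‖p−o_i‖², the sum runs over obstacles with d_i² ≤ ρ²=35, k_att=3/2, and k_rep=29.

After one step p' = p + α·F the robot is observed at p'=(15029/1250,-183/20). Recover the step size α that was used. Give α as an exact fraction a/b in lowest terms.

α = 1/10

F_att = 3/2·(g−p) = 3/2·(0,19) = (0.0000,28.5000)
o1: d²=349 > ρ²=35 → inactive
o2: d²=25 ≤ ρ²=35; F_rep = 29·(5,0)/25² = (0.2320,0.0000)
o3: d²=761 > ρ²=35 → inactive
F = F_att + ΣF_rep = (0.2320,28.5000)
Δp = p'−p = (0.0232,2.8500); α = Δx/Fx = (29/1250) / (29/125) = 1/10
check: Δy/Fy = (57/20) / (57/2) = 1/10 ✓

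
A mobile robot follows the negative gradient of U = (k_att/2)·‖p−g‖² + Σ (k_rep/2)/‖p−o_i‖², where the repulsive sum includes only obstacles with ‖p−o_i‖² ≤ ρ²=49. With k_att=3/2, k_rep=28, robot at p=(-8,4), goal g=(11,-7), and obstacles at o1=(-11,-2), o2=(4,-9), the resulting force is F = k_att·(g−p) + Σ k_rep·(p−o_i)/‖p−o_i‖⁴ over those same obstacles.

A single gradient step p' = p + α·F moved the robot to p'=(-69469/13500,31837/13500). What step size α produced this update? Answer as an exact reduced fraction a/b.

α = 1/10

F_att = 3/2·(g−p) = 3/2·(19,-11) = (28.5000,-16.5000)
o1: d²=45 ≤ ρ²=49; F_rep = 28·(3,6)/45² = (0.0415,0.0830)
o2: d²=313 > ρ²=49 → inactive
F = F_att + ΣF_rep = (28.5415,-16.4170)
Δp = p'−p = (2.8541,-1.6417); α = Δx/Fx = (38531/13500) / (38531/1350) = 1/10
check: Δy/Fy = (-22163/13500) / (-22163/1350) = 1/10 ✓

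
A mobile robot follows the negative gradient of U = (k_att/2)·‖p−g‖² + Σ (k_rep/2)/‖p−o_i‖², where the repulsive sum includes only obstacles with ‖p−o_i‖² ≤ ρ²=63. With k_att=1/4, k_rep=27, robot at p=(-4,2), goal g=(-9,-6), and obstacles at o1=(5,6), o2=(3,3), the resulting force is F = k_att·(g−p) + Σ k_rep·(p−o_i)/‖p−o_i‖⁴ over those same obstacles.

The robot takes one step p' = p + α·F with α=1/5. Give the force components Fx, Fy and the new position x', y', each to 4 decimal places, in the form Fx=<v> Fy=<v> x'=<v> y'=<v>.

F_att = 1/4·(g−p) = 1/4·(-5,-8) = (-1.2500,-2.0000)
o1: d²=97 > ρ²=63 → inactive
o2: d²=50 ≤ ρ²=63; F_rep = 27·(-7,-1)/50² = (-0.0756,-0.0108)
F = F_att + ΣF_rep = (-1.3256,-2.0108)
p' = p + 1/5·F = (-4.2651,1.5978)

Fx=-1.3256 Fy=-2.0108 x'=-4.2651 y'=1.5978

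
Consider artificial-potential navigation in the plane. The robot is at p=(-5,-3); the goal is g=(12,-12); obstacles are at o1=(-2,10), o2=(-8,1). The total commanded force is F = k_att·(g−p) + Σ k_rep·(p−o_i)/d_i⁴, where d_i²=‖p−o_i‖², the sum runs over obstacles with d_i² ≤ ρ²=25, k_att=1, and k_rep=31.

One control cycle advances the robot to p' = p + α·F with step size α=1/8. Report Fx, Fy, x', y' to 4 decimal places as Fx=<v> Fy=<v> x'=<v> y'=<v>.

Fx=17.1488 Fy=-9.1984 x'=-2.8564 y'=-4.1498

F_att = 1·(g−p) = 1·(17,-9) = (17.0000,-9.0000)
o1: d²=178 > ρ²=25 → inactive
o2: d²=25 ≤ ρ²=25; F_rep = 31·(3,-4)/25² = (0.1488,-0.1984)
F = F_att + ΣF_rep = (17.1488,-9.1984)
p' = p + 1/8·F = (-2.8564,-4.1498)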